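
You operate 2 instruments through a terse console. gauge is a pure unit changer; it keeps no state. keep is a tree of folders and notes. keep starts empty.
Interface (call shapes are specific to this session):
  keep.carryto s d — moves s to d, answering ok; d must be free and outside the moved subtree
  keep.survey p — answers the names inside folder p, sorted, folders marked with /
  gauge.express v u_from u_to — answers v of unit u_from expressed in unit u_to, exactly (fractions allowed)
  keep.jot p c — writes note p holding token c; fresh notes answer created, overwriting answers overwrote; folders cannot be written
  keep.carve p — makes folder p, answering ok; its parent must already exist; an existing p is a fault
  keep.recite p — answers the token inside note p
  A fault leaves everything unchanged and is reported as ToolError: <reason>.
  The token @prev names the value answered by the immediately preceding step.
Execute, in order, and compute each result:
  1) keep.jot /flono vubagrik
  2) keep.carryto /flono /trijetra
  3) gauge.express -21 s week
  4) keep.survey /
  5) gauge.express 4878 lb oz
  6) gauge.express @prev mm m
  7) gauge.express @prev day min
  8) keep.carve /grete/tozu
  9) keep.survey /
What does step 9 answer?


Answer: [trijetra]

Derivation:
Step: jot[p→/flono; c→vubagrik]
Result: created
Step: carryto[s→/flono; d→/trijetra]
Result: ok
Step: express[v→-21; u_from→s; u_to→week]
Result: -1/28800
Step: survey[p→/]
Result: [trijetra]
Step: express[v→4878; u_from→lb; u_to→oz]
Result: 78048
Step: express[v→@prev; u_from→mm; u_to→m]
Result: 9756/125
Step: express[v→@prev; u_from→day; u_to→min]
Result: 2809728/25
Step: carve[p→/grete/tozu]
Result: ToolError: no parent
Step: survey[p→/]
Result: [trijetra]


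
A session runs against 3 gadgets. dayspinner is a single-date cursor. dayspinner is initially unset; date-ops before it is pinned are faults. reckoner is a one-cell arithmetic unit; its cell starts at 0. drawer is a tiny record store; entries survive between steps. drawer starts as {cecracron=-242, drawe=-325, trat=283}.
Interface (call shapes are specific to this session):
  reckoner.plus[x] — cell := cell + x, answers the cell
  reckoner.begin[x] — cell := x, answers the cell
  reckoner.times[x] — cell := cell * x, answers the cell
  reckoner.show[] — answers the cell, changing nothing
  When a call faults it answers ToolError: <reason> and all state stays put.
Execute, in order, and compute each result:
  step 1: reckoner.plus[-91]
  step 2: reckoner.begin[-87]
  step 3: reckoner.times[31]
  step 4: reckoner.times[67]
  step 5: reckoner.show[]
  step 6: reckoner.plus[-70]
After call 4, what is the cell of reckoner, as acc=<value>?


Answer: acc=-180699

Derivation:
;; reckoner.plus(-91) => -91
;; reckoner.begin(-87) => -87
;; reckoner.times(31) => -2697
;; reckoner.times(67) => -180699
;; reckoner.show() => -180699
;; reckoner.plus(-70) => -180769


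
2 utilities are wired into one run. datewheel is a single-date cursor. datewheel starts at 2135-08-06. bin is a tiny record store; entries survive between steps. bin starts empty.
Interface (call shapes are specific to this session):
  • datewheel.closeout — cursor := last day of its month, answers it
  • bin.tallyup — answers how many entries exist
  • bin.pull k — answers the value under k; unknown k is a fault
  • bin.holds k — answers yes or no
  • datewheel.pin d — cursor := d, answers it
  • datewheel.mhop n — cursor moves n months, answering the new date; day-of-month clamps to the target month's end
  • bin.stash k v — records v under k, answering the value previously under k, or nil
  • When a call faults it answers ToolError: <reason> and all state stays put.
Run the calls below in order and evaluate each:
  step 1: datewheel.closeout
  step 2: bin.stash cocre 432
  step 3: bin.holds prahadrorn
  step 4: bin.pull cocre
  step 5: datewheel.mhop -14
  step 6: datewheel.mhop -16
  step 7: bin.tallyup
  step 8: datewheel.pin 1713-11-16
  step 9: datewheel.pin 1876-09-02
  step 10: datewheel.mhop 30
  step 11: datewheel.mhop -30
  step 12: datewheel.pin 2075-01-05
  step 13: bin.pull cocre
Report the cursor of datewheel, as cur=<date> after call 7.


Answer: cur=2133-02-28

Derivation:
> closeout
[out] 2135-08-31
> stash k='cocre' v='432'
[out] nil
> holds k='prahadrorn'
[out] no
> pull k='cocre'
[out] 432
> mhop n='-14'
[out] 2134-06-30
> mhop n='-16'
[out] 2133-02-28
> tallyup
[out] 1
> pin d='1713-11-16'
[out] 1713-11-16
> pin d='1876-09-02'
[out] 1876-09-02
> mhop n='30'
[out] 1879-03-02
> mhop n='-30'
[out] 1876-09-02
> pin d='2075-01-05'
[out] 2075-01-05
> pull k='cocre'
[out] 432


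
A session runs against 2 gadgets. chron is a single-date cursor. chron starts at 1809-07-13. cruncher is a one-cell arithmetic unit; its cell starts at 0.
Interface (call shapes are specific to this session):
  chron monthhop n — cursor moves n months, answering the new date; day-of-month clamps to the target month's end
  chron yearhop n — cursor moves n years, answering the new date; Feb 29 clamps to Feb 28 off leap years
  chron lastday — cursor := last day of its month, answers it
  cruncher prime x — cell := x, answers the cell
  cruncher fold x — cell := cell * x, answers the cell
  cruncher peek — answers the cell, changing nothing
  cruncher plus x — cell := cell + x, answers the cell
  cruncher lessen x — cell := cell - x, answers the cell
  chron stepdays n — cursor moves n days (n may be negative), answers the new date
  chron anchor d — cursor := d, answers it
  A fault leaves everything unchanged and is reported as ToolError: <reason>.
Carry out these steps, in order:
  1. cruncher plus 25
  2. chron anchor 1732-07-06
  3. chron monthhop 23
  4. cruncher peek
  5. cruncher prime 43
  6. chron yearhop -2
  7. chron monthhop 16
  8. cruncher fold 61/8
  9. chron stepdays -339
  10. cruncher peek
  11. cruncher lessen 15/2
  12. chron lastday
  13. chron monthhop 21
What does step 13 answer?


Next I call cruncher plus(x=25), giving 25.
Then chron anchor(d=1732-07-06), and observe 1732-07-06.
I run chron monthhop(n=23), — result: 1734-06-06.
Now I run cruncher peek(), yielding 25.
I run cruncher prime(x=43): 43.
I try chron yearhop(n=-2), → 1732-06-06.
Calling chron monthhop(n=16), and get 1733-10-06.
Invoking cruncher fold(x=61/8), giving 2623/8.
Calling chron stepdays(n=-339), which returns 1732-11-01.
Using cruncher peek(), → 2623/8.
Using cruncher lessen(x=15/2), which returns 2563/8.
Calling chron lastday(): 1732-11-30.
I invoke chron monthhop(n=21): 1734-08-30.

Answer: 1734-08-30


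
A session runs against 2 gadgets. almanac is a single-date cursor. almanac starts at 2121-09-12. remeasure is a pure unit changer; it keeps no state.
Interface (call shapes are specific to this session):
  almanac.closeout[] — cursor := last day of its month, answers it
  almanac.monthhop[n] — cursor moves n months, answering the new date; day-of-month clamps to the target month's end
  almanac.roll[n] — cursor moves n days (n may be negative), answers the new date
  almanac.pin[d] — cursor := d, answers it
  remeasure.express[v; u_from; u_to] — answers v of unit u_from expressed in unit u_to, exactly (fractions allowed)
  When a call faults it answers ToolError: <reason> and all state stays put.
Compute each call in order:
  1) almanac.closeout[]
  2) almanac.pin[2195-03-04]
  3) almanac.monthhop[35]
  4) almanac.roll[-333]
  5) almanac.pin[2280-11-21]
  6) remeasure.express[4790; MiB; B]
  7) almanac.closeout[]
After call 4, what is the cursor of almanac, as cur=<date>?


Answer: cur=2197-03-08

Derivation:
> almanac.closeout
:: 2121-09-30
> almanac.pin d→2195-03-04
:: 2195-03-04
> almanac.monthhop n→35
:: 2198-02-04
> almanac.roll n→-333
:: 2197-03-08
> almanac.pin d→2280-11-21
:: 2280-11-21
> remeasure.express v→4790 u_from→MiB u_to→B
:: 5022679040
> almanac.closeout
:: 2280-11-30


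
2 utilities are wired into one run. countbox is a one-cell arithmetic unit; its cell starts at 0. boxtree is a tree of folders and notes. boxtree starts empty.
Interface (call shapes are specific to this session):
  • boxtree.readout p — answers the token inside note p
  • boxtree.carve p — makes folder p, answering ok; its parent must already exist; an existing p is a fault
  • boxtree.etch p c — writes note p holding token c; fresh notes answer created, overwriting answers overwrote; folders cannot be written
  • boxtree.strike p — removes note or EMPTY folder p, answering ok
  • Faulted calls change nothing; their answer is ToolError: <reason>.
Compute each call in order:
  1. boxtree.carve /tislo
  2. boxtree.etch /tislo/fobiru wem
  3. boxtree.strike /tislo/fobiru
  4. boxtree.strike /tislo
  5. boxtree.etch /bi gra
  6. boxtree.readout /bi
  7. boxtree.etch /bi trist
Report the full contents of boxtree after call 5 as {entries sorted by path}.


-> carve(p: /tislo)
<- ok
-> etch(p: /tislo/fobiru, c: wem)
<- created
-> strike(p: /tislo/fobiru)
<- ok
-> strike(p: /tislo)
<- ok
-> etch(p: /bi, c: gra)
<- created
-> readout(p: /bi)
<- gra
-> etch(p: /bi, c: trist)
<- overwrote

Answer: {bi=gra}


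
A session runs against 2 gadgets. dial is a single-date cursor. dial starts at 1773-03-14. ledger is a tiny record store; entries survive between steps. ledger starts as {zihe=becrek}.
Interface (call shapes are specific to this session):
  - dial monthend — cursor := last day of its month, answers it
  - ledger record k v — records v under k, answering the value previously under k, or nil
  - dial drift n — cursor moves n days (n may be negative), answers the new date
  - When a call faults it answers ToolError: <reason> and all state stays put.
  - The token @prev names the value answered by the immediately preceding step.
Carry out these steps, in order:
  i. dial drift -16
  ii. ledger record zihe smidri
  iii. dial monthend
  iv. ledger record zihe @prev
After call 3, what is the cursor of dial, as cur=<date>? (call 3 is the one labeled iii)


Answer: cur=1773-02-28

Derivation:
% dial drift(n→-16) -> 1773-02-26
% ledger record(k→zihe, v→smidri) -> becrek
% dial monthend() -> 1773-02-28
% ledger record(k→zihe, v→@prev) -> smidri


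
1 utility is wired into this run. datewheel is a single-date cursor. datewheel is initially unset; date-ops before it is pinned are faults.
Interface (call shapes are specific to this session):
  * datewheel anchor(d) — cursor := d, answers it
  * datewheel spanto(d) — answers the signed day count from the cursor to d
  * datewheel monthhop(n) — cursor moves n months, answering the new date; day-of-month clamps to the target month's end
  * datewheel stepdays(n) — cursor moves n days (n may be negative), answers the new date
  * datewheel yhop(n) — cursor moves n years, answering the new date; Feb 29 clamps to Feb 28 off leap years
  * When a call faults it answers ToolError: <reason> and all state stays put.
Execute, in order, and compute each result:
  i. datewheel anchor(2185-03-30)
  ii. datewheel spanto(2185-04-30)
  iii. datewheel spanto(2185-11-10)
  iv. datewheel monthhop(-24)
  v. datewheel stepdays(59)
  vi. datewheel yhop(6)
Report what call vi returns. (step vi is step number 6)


Do: datewheel anchor[d=2185-03-30]
See: 2185-03-30
Do: datewheel spanto[d=2185-04-30]
See: 31
Do: datewheel spanto[d=2185-11-10]
See: 225
Do: datewheel monthhop[n=-24]
See: 2183-03-30
Do: datewheel stepdays[n=59]
See: 2183-05-28
Do: datewheel yhop[n=6]
See: 2189-05-28

Answer: 2189-05-28


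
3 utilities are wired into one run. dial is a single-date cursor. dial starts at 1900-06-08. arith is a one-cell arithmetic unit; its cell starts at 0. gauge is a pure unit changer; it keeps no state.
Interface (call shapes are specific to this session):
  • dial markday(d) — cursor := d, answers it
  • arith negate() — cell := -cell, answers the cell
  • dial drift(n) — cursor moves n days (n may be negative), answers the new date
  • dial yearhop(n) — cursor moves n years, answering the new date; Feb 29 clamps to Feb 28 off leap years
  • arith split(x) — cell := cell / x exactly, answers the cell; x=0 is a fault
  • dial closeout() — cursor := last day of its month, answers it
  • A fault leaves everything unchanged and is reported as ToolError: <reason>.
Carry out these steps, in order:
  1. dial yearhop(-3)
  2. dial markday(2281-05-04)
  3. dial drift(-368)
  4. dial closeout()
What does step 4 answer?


Answer: 2280-05-31

Derivation:
[in] dial yearhop n=-3
[out] 1897-06-08
[in] dial markday d=2281-05-04
[out] 2281-05-04
[in] dial drift n=-368
[out] 2280-05-01
[in] dial closeout
[out] 2280-05-31


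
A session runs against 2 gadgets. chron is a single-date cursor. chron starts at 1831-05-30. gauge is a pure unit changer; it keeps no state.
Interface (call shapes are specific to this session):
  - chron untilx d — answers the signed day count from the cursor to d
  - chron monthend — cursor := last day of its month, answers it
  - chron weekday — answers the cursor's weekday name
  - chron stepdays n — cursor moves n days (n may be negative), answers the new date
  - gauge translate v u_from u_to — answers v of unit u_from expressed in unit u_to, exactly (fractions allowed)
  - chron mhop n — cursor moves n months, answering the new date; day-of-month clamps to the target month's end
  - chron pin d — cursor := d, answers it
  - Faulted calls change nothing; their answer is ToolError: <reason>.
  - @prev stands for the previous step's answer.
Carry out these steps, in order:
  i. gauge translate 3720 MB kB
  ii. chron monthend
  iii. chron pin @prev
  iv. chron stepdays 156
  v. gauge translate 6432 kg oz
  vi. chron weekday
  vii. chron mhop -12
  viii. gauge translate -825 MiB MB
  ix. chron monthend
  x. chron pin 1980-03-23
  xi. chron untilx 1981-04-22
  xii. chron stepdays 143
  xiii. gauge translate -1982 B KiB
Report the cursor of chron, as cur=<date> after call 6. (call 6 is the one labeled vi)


Answer: cur=1831-11-03

Derivation:
[in] gauge translate v: 3720 u_from: MB u_to: kB
:: 3720000
[in] chron monthend
:: 1831-05-31
[in] chron pin d: @prev
:: 1831-05-31
[in] chron stepdays n: 156
:: 1831-11-03
[in] gauge translate v: 6432 u_from: kg u_to: oz
:: 10291200000000/45359237
[in] chron weekday
:: Thursday
[in] chron mhop n: -12
:: 1830-11-03
[in] gauge translate v: -825 u_from: MiB u_to: MB
:: -540672/625
[in] chron monthend
:: 1830-11-30
[in] chron pin d: 1980-03-23
:: 1980-03-23
[in] chron untilx d: 1981-04-22
:: 395
[in] chron stepdays n: 143
:: 1980-08-13
[in] gauge translate v: -1982 u_from: B u_to: KiB
:: -991/512


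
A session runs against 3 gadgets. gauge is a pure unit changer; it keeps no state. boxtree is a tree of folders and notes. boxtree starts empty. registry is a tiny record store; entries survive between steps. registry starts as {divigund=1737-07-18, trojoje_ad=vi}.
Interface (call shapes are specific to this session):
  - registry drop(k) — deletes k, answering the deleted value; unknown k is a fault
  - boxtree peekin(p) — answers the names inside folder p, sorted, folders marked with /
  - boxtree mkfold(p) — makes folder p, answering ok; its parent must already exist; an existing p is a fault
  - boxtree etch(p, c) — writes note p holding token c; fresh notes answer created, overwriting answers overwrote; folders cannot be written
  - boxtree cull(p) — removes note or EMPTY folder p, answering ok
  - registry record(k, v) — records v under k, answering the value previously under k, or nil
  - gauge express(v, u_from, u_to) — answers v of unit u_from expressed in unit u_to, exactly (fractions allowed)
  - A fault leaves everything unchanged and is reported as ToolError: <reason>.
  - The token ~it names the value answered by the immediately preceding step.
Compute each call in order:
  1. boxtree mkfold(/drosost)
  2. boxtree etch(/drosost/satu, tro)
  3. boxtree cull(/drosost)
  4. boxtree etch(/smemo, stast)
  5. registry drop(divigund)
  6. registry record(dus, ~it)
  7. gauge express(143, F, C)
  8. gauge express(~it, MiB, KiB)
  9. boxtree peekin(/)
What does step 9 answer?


Step: boxtree mkfold[/drosost]
Result: ok
Step: boxtree etch[/drosost/satu; tro]
Result: created
Step: boxtree cull[/drosost]
Result: ToolError: not empty
Step: boxtree etch[/smemo; stast]
Result: created
Step: registry drop[divigund]
Result: 1737-07-18
Step: registry record[dus; ~it]
Result: nil
Step: gauge express[143; F; C]
Result: 185/3
Step: gauge express[~it; MiB; KiB]
Result: 189440/3
Step: boxtree peekin[/]
Result: [drosost/, smemo]

Answer: [drosost/, smemo]


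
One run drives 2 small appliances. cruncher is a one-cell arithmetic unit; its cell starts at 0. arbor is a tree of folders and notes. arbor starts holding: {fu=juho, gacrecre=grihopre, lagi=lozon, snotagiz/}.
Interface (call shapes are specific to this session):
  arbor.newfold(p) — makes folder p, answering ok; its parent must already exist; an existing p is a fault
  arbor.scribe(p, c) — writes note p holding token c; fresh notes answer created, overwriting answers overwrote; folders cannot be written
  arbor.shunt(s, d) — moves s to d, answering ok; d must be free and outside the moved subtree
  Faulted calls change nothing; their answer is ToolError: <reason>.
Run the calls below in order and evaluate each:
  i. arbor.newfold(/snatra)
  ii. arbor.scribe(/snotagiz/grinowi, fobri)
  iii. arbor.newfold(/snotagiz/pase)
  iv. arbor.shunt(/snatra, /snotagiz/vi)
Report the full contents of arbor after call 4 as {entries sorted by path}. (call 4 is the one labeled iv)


Answer: {fu=juho, gacrecre=grihopre, lagi=lozon, snotagiz/, snotagiz/grinowi=fobri, snotagiz/pase/, snotagiz/vi/}

Derivation:
-> arbor.newfold(p: /snatra)
<- ok
-> arbor.scribe(p: /snotagiz/grinowi, c: fobri)
<- created
-> arbor.newfold(p: /snotagiz/pase)
<- ok
-> arbor.shunt(s: /snatra, d: /snotagiz/vi)
<- ok


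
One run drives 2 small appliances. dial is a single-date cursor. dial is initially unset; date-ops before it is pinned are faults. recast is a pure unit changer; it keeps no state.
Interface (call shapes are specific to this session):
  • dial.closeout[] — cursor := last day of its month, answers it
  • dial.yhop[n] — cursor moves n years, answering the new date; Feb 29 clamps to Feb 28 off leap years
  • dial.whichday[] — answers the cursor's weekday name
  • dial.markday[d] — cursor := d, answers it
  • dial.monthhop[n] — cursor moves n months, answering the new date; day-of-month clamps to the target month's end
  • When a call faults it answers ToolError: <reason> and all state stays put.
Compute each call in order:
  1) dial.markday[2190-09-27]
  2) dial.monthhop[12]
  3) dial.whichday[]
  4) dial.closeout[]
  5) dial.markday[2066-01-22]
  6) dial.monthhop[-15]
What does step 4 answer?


>>> dial.markday d='2190-09-27'
= 2190-09-27
>>> dial.monthhop n='12'
= 2191-09-27
>>> dial.whichday
= Tuesday
>>> dial.closeout
= 2191-09-30
>>> dial.markday d='2066-01-22'
= 2066-01-22
>>> dial.monthhop n='-15'
= 2064-10-22

Answer: 2191-09-30


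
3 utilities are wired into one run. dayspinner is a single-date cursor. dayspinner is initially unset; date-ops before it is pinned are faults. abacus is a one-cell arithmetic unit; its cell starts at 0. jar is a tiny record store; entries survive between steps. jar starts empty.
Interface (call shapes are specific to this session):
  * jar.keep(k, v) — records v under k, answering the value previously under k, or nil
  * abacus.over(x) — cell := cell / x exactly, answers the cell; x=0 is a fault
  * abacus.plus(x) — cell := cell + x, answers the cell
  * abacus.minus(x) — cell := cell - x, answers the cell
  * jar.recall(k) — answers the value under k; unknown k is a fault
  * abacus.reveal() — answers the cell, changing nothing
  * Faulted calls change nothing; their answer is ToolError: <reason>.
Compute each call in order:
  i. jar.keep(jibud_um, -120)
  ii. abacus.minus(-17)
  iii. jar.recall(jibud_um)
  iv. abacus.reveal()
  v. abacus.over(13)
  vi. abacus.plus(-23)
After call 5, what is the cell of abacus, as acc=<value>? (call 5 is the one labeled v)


→ keep(k='jibud_um', v='-120')
← nil
→ minus(x='-17')
← 17
→ recall(k='jibud_um')
← -120
→ reveal()
← 17
→ over(x='13')
← 17/13
→ plus(x='-23')
← -282/13

Answer: acc=17/13


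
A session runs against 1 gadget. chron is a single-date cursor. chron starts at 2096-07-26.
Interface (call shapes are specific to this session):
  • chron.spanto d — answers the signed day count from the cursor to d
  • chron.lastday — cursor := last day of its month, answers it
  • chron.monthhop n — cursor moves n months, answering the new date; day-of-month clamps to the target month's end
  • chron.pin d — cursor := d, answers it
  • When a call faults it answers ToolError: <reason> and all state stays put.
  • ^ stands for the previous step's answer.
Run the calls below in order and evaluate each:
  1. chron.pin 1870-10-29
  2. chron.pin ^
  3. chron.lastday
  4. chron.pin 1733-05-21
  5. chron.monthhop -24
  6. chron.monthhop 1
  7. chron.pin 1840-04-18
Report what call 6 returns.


I try chron.pin with d=1870-10-29: 1870-10-29.
I use chron.pin with d=^, giving 1870-10-29.
Next I call chron.lastday(), which returns 1870-10-31.
Using chron.pin with d=1733-05-21, → 1733-05-21.
I use chron.monthhop with n=-24, giving 1731-05-21.
Invoking chron.monthhop with n=1, giving 1731-06-21.
I call chron.pin with d=1840-04-18, and observe 1840-04-18.

Answer: 1731-06-21


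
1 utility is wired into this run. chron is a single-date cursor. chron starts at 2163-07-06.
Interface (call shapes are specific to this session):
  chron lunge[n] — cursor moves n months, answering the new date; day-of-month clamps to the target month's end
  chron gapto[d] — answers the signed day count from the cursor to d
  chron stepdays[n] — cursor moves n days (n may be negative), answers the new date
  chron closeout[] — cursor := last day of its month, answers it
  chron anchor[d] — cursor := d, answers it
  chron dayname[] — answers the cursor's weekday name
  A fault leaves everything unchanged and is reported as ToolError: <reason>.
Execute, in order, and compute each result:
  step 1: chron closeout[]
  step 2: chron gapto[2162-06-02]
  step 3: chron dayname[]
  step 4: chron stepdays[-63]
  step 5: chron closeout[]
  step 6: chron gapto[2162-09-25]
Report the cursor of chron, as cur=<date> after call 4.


Answer: cur=2163-05-29

Derivation:
I run chron closeout, → 2163-07-31.
Next I call chron gapto on d: 2162-06-02, giving -424.
Invoking chron dayname(), and observe Sunday.
Now I run chron stepdays on n: -63, and get 2163-05-29.
I invoke chron closeout, giving 2163-05-31.
Now I run chron gapto on d: 2162-09-25, and see -248.


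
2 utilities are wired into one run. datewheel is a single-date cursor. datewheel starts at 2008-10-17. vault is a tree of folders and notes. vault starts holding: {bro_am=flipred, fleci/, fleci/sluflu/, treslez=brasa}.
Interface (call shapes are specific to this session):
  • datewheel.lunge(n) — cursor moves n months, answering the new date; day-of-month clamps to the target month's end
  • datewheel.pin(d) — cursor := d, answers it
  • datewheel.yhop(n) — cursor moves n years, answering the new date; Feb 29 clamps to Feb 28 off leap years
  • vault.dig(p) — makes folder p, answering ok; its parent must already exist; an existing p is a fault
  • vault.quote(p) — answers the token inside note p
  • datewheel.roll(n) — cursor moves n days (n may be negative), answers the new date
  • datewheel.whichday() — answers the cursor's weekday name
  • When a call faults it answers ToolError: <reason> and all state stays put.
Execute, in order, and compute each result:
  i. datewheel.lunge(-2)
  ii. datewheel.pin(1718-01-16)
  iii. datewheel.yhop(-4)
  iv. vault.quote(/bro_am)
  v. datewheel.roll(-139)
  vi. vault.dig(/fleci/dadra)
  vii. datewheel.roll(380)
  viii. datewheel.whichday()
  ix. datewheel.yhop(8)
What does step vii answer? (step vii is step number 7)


-- 1. datewheel.lunge(n: -2) == 2008-08-17
-- 2. datewheel.pin(d: 1718-01-16) == 1718-01-16
-- 3. datewheel.yhop(n: -4) == 1714-01-16
-- 4. vault.quote(p: /bro_am) == flipred
-- 5. datewheel.roll(n: -139) == 1713-08-30
-- 6. vault.dig(p: /fleci/dadra) == ok
-- 7. datewheel.roll(n: 380) == 1714-09-14
-- 8. datewheel.whichday() == Friday
-- 9. datewheel.yhop(n: 8) == 1722-09-14

Answer: 1714-09-14


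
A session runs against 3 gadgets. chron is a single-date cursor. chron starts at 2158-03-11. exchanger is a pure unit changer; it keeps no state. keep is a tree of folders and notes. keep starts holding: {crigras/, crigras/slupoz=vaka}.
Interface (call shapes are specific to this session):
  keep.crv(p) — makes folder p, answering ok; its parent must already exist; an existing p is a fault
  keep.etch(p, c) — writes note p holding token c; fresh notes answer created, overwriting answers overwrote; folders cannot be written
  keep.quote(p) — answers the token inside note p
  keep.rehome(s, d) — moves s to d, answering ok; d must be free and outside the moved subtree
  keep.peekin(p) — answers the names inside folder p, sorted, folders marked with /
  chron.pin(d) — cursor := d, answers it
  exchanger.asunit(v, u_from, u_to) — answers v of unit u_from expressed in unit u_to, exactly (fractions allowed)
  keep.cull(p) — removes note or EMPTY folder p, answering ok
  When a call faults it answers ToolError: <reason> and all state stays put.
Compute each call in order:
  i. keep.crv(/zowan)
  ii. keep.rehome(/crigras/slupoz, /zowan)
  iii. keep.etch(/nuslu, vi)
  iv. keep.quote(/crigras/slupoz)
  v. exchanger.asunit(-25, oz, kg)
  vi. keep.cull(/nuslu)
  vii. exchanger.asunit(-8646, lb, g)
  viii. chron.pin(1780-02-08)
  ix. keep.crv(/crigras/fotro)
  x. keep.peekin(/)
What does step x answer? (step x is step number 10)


Answer: [crigras/, zowan/]

Derivation:
>>> keep.crv p→/zowan
:: ok
>>> keep.rehome s→/crigras/slupoz d→/zowan
:: ToolError: exists
>>> keep.etch p→/nuslu c→vi
:: created
>>> keep.quote p→/crigras/slupoz
:: vaka
>>> exchanger.asunit v→-25 u_from→oz u_to→kg
:: -45359237/64000000
>>> keep.cull p→/nuslu
:: ok
>>> exchanger.asunit v→-8646 u_from→lb u_to→g
:: -196087981551/50000
>>> chron.pin d→1780-02-08
:: 1780-02-08
>>> keep.crv p→/crigras/fotro
:: ok
>>> keep.peekin p→/
:: [crigras/, zowan/]


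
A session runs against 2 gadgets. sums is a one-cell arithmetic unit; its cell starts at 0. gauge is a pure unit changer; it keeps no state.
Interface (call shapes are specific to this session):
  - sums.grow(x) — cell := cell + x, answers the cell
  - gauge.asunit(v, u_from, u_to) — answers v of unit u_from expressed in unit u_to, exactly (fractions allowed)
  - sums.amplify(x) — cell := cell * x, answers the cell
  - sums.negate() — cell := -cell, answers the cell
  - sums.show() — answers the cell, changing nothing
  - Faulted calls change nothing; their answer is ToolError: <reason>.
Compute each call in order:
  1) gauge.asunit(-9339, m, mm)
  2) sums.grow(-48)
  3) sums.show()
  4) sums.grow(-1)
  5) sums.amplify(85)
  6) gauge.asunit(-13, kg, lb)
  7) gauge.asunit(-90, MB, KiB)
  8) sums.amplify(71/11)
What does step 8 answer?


Answer: -295715/11

Derivation:
[in] asunit v: -9339 u_from: m u_to: mm
= -9339000
[in] grow x: -48
= -48
[in] show
= -48
[in] grow x: -1
= -49
[in] amplify x: 85
= -4165
[in] asunit v: -13 u_from: kg u_to: lb
= -1300000000/45359237
[in] asunit v: -90 u_from: MB u_to: KiB
= -703125/8
[in] amplify x: 71/11
= -295715/11


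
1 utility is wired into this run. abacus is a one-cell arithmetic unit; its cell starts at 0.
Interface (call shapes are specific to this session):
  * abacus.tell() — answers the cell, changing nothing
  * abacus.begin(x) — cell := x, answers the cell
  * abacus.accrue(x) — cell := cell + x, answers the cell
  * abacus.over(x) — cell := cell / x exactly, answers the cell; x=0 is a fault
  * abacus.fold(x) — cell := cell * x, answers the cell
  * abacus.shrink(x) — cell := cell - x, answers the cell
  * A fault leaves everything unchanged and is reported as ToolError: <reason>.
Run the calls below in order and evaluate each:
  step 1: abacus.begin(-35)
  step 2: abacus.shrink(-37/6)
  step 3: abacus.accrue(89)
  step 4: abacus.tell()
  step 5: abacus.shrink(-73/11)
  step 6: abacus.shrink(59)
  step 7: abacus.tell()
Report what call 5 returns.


Answer: 4409/66

Derivation:
==> abacus.begin(x: -35)
<== -35
==> abacus.shrink(x: -37/6)
<== -173/6
==> abacus.accrue(x: 89)
<== 361/6
==> abacus.tell()
<== 361/6
==> abacus.shrink(x: -73/11)
<== 4409/66
==> abacus.shrink(x: 59)
<== 515/66
==> abacus.tell()
<== 515/66


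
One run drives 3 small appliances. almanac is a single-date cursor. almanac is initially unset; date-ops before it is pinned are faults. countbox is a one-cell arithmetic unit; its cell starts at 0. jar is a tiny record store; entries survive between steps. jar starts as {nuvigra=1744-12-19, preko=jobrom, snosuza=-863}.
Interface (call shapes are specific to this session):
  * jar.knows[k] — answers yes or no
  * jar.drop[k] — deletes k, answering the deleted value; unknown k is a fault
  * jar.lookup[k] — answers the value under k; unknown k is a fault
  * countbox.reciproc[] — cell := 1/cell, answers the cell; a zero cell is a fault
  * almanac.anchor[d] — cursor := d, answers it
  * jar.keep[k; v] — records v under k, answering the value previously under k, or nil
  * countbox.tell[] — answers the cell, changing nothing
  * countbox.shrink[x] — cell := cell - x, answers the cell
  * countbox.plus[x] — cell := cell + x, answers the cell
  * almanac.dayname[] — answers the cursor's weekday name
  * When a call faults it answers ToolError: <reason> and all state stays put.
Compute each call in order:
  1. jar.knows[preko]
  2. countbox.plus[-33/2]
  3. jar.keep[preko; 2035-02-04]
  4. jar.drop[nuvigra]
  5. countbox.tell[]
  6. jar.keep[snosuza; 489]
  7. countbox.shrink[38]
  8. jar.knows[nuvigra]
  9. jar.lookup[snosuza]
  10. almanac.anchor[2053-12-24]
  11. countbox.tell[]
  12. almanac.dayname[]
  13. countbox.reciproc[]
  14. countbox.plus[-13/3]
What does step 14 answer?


Answer: -1423/327

Derivation:
;; jar.knows(k→preko) : yes
;; countbox.plus(x→-33/2) : -33/2
;; jar.keep(k→preko, v→2035-02-04) : jobrom
;; jar.drop(k→nuvigra) : 1744-12-19
;; countbox.tell() : -33/2
;; jar.keep(k→snosuza, v→489) : -863
;; countbox.shrink(x→38) : -109/2
;; jar.knows(k→nuvigra) : no
;; jar.lookup(k→snosuza) : 489
;; almanac.anchor(d→2053-12-24) : 2053-12-24
;; countbox.tell() : -109/2
;; almanac.dayname() : Wednesday
;; countbox.reciproc() : -2/109
;; countbox.plus(x→-13/3) : -1423/327


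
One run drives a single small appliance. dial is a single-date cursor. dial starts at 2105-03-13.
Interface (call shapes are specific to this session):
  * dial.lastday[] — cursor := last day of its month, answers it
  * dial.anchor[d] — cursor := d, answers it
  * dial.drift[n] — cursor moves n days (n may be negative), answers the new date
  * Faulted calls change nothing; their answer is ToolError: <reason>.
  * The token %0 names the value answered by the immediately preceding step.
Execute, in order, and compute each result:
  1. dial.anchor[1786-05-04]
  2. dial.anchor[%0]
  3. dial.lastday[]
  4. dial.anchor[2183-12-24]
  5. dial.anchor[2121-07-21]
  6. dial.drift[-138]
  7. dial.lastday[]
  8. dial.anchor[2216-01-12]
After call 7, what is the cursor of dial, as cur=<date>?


Answer: cur=2121-03-31

Derivation:
! 1. dial.anchor(d→1786-05-04) == 1786-05-04
! 2. dial.anchor(d→%0) == 1786-05-04
! 3. dial.lastday() == 1786-05-31
! 4. dial.anchor(d→2183-12-24) == 2183-12-24
! 5. dial.anchor(d→2121-07-21) == 2121-07-21
! 6. dial.drift(n→-138) == 2121-03-05
! 7. dial.lastday() == 2121-03-31
! 8. dial.anchor(d→2216-01-12) == 2216-01-12


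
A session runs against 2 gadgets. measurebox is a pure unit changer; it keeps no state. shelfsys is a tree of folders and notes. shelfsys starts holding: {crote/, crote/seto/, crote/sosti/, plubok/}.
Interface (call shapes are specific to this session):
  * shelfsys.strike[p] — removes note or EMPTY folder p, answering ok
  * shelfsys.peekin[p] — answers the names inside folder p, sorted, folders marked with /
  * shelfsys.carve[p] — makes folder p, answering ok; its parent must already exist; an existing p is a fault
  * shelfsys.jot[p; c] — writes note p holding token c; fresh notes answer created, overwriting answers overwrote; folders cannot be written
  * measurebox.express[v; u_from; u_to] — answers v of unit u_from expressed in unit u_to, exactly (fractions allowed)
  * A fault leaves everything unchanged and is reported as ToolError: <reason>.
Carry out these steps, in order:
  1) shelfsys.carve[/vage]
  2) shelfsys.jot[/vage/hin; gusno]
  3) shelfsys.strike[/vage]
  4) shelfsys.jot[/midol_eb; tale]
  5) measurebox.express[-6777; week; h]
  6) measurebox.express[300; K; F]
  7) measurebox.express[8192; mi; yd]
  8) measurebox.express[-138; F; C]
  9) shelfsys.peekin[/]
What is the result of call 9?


>> carve(/vage)
<< ok
>> jot(/vage/hin, gusno)
<< created
>> strike(/vage)
<< ToolError: not empty
>> jot(/midol_eb, tale)
<< created
>> express(-6777, week, h)
<< -1138536
>> express(300, K, F)
<< 8033/100
>> express(8192, mi, yd)
<< 14417920
>> express(-138, F, C)
<< -850/9
>> peekin(/)
<< [crote/, midol_eb, plubok/, vage/]

Answer: [crote/, midol_eb, plubok/, vage/]


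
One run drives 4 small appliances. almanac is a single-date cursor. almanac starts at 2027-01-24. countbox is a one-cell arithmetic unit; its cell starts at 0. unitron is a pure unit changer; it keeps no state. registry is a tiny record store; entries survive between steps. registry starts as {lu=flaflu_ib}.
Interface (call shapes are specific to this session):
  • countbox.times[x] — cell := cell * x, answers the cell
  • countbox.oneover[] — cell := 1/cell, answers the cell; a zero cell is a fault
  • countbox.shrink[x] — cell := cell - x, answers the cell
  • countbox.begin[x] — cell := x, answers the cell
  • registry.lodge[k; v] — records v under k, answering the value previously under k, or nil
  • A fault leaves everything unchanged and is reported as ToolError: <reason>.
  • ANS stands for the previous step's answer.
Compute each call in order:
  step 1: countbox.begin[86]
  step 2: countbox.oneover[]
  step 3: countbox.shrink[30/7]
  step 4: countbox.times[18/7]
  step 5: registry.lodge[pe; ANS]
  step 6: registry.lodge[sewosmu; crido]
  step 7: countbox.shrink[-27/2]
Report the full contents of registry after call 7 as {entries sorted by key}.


Answer: {lu=flaflu_ib, pe=-23157/2107, sewosmu=crido}

Derivation:
>>> countbox.begin x→86
:: 86
>>> countbox.oneover
:: 1/86
>>> countbox.shrink x→30/7
:: -2573/602
>>> countbox.times x→18/7
:: -23157/2107
>>> registry.lodge k→pe v→ANS
:: nil
>>> registry.lodge k→sewosmu v→crido
:: nil
>>> countbox.shrink x→-27/2
:: 10575/4214


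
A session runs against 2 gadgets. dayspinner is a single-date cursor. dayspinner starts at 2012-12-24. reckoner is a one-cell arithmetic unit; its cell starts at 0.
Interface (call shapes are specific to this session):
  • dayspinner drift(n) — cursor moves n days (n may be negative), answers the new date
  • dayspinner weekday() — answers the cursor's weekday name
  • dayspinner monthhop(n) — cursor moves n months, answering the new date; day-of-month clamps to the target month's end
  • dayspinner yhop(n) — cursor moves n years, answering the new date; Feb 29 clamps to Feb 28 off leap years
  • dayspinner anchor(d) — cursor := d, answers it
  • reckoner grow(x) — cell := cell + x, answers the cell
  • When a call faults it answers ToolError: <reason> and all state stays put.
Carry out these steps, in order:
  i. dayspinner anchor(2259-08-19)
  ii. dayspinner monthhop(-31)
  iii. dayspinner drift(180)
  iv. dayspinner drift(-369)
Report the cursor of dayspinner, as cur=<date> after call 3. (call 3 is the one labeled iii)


→ dayspinner anchor(d→2259-08-19)
← 2259-08-19
→ dayspinner monthhop(n→-31)
← 2257-01-19
→ dayspinner drift(n→180)
← 2257-07-18
→ dayspinner drift(n→-369)
← 2256-07-14

Answer: cur=2257-07-18


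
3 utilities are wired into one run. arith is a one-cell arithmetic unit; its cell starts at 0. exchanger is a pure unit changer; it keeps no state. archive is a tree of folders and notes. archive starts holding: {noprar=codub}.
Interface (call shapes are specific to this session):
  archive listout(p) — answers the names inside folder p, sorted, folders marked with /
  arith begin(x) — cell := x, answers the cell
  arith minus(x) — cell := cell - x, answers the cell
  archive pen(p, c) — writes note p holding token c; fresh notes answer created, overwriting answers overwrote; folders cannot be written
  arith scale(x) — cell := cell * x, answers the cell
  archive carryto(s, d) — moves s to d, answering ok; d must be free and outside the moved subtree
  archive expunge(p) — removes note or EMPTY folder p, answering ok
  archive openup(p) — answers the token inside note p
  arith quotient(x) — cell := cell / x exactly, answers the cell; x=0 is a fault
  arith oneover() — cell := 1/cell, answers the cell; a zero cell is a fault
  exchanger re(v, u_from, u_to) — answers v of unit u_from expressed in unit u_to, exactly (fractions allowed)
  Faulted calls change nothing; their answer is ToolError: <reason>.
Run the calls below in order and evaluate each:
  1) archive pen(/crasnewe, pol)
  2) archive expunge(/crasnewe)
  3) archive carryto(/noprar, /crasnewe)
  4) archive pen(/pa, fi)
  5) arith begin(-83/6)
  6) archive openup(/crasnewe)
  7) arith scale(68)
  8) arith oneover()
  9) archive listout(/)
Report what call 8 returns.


Answer: -3/2822

Derivation:
Invoking archive pen(p=/crasnewe, c=pol), and observe created.
I try archive expunge(p=/crasnewe), and get ok.
Using archive carryto(s=/noprar, d=/crasnewe), which returns ok.
I invoke archive pen(p=/pa, c=fi), yielding created.
Then arith begin(x=-83/6), and see -83/6.
Next I call archive openup(p=/crasnewe), yielding codub.
I call arith scale(x=68): -2822/3.
I invoke arith oneover(), yielding -3/2822.
I run archive listout(p=/): [crasnewe, pa].


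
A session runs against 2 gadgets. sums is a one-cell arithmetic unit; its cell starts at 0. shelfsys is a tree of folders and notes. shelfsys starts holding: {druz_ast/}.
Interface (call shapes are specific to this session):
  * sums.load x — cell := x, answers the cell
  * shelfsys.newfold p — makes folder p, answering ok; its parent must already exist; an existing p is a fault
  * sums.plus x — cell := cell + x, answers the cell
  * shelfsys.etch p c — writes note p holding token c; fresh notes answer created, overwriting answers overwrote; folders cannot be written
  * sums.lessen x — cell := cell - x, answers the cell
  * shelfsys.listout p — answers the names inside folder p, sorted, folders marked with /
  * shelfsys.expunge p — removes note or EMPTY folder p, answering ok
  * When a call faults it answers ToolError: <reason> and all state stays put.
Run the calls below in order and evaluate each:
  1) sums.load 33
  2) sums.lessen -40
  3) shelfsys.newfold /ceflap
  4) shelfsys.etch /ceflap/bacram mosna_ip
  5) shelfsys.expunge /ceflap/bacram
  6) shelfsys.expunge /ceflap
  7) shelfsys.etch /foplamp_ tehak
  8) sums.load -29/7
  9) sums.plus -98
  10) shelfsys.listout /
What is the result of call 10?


// 1. load(x→33) : 33
// 2. lessen(x→-40) : 73
// 3. newfold(p→/ceflap) : ok
// 4. etch(p→/ceflap/bacram, c→mosna_ip) : created
// 5. expunge(p→/ceflap/bacram) : ok
// 6. expunge(p→/ceflap) : ok
// 7. etch(p→/foplamp_, c→tehak) : created
// 8. load(x→-29/7) : -29/7
// 9. plus(x→-98) : -715/7
// 10. listout(p→/) : [druz_ast/, foplamp_]

Answer: [druz_ast/, foplamp_]


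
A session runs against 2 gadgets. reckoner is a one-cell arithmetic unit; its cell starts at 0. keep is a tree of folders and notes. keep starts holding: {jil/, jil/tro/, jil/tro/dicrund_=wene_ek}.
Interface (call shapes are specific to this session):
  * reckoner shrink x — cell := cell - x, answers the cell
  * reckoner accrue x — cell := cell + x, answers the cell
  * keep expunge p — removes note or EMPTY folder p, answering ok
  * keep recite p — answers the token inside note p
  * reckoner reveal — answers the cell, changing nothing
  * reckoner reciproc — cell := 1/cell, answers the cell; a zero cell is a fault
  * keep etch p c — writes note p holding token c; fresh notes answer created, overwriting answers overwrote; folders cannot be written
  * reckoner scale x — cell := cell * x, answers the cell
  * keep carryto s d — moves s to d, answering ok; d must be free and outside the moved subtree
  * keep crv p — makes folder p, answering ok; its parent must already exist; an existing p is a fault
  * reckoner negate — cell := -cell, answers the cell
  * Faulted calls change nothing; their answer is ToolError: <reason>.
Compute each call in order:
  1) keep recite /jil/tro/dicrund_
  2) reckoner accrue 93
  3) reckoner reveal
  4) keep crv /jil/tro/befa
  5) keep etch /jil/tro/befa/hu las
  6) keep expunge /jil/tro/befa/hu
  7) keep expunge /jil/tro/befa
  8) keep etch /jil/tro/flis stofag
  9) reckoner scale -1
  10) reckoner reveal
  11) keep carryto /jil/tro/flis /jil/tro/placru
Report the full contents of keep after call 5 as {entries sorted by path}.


·→ keep recite(/jil/tro/dicrund_)
·← wene_ek
·→ reckoner accrue(93)
·← 93
·→ reckoner reveal()
·← 93
·→ keep crv(/jil/tro/befa)
·← ok
·→ keep etch(/jil/tro/befa/hu, las)
·← created
·→ keep expunge(/jil/tro/befa/hu)
·← ok
·→ keep expunge(/jil/tro/befa)
·← ok
·→ keep etch(/jil/tro/flis, stofag)
·← created
·→ reckoner scale(-1)
·← -93
·→ reckoner reveal()
·← -93
·→ keep carryto(/jil/tro/flis, /jil/tro/placru)
·← ok

Answer: {jil/, jil/tro/, jil/tro/befa/, jil/tro/befa/hu=las, jil/tro/dicrund_=wene_ek}
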